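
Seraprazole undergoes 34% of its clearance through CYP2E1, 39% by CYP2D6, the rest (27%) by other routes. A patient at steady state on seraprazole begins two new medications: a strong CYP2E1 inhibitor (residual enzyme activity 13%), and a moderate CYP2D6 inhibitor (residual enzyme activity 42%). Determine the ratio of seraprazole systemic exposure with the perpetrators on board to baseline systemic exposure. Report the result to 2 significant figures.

CYP2E1: 0.34 × 0.13 = 0.0442
CYP2D6: 0.39 × 0.42 = 0.1638
Other: 0.27 (unchanged)
CL_new/CL_old = 0.0442 + 0.1638 + 0.27 = 0.478.
Because systemic exposure varies inversely with clearance, the combined effect is 1 / 0.478 = 2.1.

2.1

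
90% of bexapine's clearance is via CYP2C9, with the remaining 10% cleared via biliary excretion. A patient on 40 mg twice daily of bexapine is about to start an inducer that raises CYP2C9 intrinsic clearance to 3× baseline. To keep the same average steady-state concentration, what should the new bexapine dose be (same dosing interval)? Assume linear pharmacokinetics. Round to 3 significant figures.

The CYP2C9 pathway (90% of clearance) increases to 3× activity: 0.9 × 3 = 2.7.
Non-CYP routes (10%) are unchanged.
CL_new/CL_old = 2.7 + 0.1 = 2.8.
To maintain the same steady-state level, dose must scale with clearance: new dose = 40 × 2.8 = 112 mg.

112 mg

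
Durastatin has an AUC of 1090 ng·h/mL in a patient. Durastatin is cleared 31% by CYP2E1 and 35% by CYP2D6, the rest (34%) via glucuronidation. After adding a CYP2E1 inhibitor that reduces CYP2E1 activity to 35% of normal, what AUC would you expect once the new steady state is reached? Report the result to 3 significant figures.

1.37 × 10³ ng·h/mL

The CYP2E1 pathway (31% of clearance) is reduced to 0.35× activity: 0.31 × 0.35 = 0.1085.
CYP2D6 (35%) and the residual 34% are unaffected.
Relative clearance = 0.1085 + 0.35 + 0.34 = 0.7985.
With dosing unchanged, AUC scales as 1/CL: 1090 / 0.7985 = 1.37 × 10³ ng·h/mL.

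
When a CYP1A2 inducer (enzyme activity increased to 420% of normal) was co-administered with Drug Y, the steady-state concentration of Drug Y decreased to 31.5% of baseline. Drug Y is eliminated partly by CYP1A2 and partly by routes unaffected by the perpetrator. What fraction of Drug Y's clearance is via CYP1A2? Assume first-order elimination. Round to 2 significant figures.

0.68

CL'/CL = 1 / 0.315 = 3.175
4.2·fm + (1 − fm) = 3.175
fm = (3.175 − 1) / (4.2 − 1) = 0.68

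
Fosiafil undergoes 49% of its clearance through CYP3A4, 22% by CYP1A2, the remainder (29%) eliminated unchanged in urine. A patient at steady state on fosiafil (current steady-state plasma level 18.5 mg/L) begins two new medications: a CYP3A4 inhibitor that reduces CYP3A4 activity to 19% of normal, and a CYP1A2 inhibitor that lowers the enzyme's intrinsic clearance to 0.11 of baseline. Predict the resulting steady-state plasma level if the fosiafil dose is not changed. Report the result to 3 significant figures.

45.4 mg/L

The CYP3A4 pathway (49% of clearance) drops to 0.19× activity: 0.49 × 0.19 = 0.0931.
The CYP1A2 pathway (22% of clearance) is reduced to 0.11× activity: 0.22 × 0.11 = 0.0242.
Non-CYP routes (29%) are unchanged.
Relative clearance = 0.0931 + 0.0242 + 0.29 = 0.4073.
Steady-state plasma level ∝ 1/CL: new value = 18.5 / 0.4073 = 45.4 mg/L.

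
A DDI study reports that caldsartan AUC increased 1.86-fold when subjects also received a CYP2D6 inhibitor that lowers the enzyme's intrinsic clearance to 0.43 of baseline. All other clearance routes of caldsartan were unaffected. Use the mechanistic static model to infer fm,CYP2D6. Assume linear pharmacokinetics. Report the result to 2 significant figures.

0.81

Let fm be the CYP2D6 fraction. New clearance relative to baseline = fm × 0.43 + (1 − fm).
AUC ratio = 1 / (new CL fraction), so new CL fraction = 1 / 1.86 = 0.5376.
fm × 0.43 + 1 − fm = 0.5376  ⇒  fm × (0.43 − 1) = −0.4624  ⇒  fm = 0.81.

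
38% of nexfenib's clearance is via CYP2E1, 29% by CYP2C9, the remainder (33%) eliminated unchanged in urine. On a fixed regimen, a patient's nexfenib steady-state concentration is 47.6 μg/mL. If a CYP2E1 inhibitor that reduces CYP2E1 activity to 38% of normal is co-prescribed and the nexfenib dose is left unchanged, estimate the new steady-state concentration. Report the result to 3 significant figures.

The CYP2E1 pathway (38% of clearance) drops to 0.38× activity: 0.38 × 0.38 = 0.1444.
CYP2C9 (29%) and the residual 33% are unaffected.
New clearance relative to baseline: 0.1444 + 0.29 + 0.33 = 0.7644.
Steady-state concentration ∝ 1/CL, so new value = 47.6 / 0.7644 = 62.3 μg/mL.

62.3 μg/mL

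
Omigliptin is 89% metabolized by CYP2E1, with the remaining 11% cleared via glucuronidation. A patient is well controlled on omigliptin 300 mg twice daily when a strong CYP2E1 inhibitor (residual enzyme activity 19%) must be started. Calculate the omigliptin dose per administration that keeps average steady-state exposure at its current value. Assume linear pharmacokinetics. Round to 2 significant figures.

84 mg

CYP2E1: 0.89 × 0.19 = 0.1691
Other: 0.11 (unchanged)
Relative clearance = 0.1691 + 0.11 = 0.2791.
Css,avg = (dose rate)/CL, so holding Css fixed requires dose ∝ CL: 300 × 0.2791 = 84 mg.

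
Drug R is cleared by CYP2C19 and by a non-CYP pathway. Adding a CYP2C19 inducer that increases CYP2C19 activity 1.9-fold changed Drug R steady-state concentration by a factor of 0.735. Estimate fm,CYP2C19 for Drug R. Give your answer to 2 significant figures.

0.40

CL'/CL = 1 / 0.735 = 1.361
1.9·fm + (1 − fm) = 1.361
fm = (1.361 − 1) / (1.9 − 1) = 0.40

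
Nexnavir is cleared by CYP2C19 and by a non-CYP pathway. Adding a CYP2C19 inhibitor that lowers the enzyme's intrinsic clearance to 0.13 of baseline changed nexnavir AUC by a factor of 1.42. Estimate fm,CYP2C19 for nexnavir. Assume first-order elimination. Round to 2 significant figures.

0.34

Call the CYP2C19 fraction fm. After the interaction, CL_new/CL_old = fm × 0.13 + (1 − fm).
AUC ratio = 1 / (new CL fraction), so new CL fraction = 1 / 1.42 = 0.7042.
fm × 0.13 + 1 − fm = 0.7042  ⇒  fm × (0.13 − 1) = −0.2958  ⇒  fm = 0.34.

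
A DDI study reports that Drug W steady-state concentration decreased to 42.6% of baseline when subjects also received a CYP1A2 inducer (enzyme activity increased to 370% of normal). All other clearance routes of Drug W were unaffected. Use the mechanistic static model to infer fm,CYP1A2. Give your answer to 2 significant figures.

CL'/CL = 1 / 0.426 = 2.347
3.7·fm + (1 − fm) = 2.347
fm = (2.347 − 1) / (3.7 − 1) = 0.50

0.50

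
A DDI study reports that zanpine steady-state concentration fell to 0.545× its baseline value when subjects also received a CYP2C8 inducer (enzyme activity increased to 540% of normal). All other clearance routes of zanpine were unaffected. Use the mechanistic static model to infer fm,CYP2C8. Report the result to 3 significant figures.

Call the CYP2C8 fraction fm. After the interaction, CL_new/CL_old = fm × 5.4 + (1 − fm).
Steady-state concentration ratio = 1 / (new CL fraction), so new CL fraction = 1 / 0.545 = 1.835.
fm × 5.4 + 1 − fm = 1.835  ⇒  fm × (5.4 − 1) = 0.8349  ⇒  fm = 0.190.

0.190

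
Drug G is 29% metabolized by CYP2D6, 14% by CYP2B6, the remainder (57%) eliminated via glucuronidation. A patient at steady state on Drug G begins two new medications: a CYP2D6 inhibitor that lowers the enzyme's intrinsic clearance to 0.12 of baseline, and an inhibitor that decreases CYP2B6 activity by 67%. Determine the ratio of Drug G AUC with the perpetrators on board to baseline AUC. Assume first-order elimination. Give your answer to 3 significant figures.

1.54

The CYP2D6 pathway (29% of clearance) falls to 0.12× activity: 0.29 × 0.12 = 0.0348.
The CYP2B6 pathway (14% of clearance) drops to 0.33× activity: 0.14 × 0.33 = 0.0462.
The remaining 57% of clearance is unaffected.
Relative clearance = 0.0348 + 0.0462 + 0.57 = 0.651.
Net AUC ratio = 1 / 0.651 = 1.54.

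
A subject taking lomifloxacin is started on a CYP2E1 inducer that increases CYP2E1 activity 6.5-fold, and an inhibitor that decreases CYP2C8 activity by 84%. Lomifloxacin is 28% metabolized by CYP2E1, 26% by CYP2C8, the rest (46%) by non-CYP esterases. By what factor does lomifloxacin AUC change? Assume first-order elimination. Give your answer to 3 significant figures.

The CYP2E1 pathway (28% of clearance) increases to 6.5× activity: 0.28 × 6.5 = 1.82.
The CYP2C8 pathway (26% of clearance) falls to 0.16× activity: 0.26 × 0.16 = 0.0416.
Non-CYP routes (46%) are unchanged.
New clearance relative to baseline: 1.82 + 0.0416 + 0.46 = 2.3216.
AUC ∝ 1/CL: fold-change = 1 / 2.3216 = 0.431.

0.431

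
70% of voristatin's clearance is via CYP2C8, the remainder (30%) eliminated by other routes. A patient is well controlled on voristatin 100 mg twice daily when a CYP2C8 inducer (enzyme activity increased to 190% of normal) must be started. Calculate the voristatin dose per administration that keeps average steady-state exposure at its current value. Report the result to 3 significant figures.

The CYP2C8 pathway (70% of clearance) is boosted to 1.9× activity: 0.7 × 1.9 = 1.33.
The remaining 30% of clearance is unaffected.
CL_new/CL_old = 1.33 + 0.3 = 1.63.
To maintain the same steady-state level, dose must scale with clearance: new dose = 100 × 1.63 = 163 mg.

163 mg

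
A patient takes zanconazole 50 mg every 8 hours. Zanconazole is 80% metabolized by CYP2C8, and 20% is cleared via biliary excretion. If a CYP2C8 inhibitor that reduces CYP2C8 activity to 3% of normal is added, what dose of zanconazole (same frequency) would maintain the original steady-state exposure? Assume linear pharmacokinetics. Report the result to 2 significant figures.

The CYP2C8 pathway (80% of clearance) falls to 0.03× activity: 0.8 × 0.03 = 0.024.
The remaining 20% of clearance is unaffected.
Relative clearance = 0.024 + 0.2 = 0.224.
To maintain the same steady-state level, dose must scale with clearance: new dose = 50 × 0.224 = 11 mg.

11 mg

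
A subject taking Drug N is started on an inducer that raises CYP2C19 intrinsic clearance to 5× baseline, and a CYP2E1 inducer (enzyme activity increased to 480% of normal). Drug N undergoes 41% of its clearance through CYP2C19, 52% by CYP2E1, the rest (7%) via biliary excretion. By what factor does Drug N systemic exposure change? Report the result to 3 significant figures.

CYP2C19: 0.41 × 5 = 2.05
CYP2E1: 0.52 × 4.8 = 2.496
Other: 0.07 (unchanged)
CL_new/CL_old = 2.05 + 2.496 + 0.07 = 4.616.
Systemic exposure ∝ 1/CL: fold-change = 1 / 4.616 = 0.217.

0.217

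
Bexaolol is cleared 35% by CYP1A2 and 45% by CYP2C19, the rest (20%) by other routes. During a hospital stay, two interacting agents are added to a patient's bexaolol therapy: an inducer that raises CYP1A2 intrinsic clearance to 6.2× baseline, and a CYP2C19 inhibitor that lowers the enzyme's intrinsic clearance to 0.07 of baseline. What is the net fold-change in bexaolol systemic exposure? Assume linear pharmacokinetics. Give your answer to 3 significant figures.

CYP1A2: 0.35 × 6.2 = 2.17
CYP2C19: 0.45 × 0.07 = 0.0315
Other: 0.2 (unchanged)
CL_new/CL_old = 2.17 + 0.0315 + 0.2 = 2.4015.
Net systemic exposure ratio = 1 / 2.4015 = 0.416.

0.416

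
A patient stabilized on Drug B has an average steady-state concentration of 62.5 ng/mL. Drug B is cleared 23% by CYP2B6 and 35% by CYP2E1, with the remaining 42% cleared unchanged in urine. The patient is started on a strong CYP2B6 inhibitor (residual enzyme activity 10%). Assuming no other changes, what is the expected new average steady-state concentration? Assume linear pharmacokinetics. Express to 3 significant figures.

78.8 ng/mL

The CYP2B6 pathway (23% of clearance) falls to 0.1× activity: 0.23 × 0.1 = 0.023.
CYP2E1 (35%) and the residual 42% are unaffected.
Relative clearance = 0.023 + 0.35 + 0.42 = 0.793.
New average steady-state concentration = baseline ÷ relative clearance = 62.5 / 0.793 = 78.8 ng/mL.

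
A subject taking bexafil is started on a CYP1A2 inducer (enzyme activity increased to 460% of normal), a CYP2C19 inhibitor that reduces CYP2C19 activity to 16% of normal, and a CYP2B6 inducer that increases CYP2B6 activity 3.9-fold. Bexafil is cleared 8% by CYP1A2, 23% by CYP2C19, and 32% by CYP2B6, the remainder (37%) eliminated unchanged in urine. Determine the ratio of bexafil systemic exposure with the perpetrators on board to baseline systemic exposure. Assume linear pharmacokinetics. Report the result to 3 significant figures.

CYP1A2: 0.08 × 4.6 = 0.368
CYP2C19: 0.23 × 0.16 = 0.0368
CYP2B6: 0.32 × 3.9 = 1.248
Other: 0.37 (unchanged)
Relative clearance = 0.368 + 0.0368 + 1.248 + 0.37 = 2.0228.
Because systemic exposure varies inversely with clearance, the combined effect is 1 / 2.0228 = 0.494.

0.494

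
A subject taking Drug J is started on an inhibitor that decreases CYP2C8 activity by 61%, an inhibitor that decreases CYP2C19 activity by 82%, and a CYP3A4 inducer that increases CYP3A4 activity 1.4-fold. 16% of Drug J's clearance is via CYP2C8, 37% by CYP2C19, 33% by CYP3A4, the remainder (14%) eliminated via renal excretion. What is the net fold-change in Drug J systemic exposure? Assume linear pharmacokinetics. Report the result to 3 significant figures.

1.37

The CYP2C8 pathway (16% of clearance) drops to 0.39× activity: 0.16 × 0.39 = 0.0624.
The CYP2C19 pathway (37% of clearance) falls to 0.18× activity: 0.37 × 0.18 = 0.0666.
The CYP3A4 pathway (33% of clearance) rises to 1.4× activity: 0.33 × 1.4 = 0.462.
The remaining 14% of clearance is unaffected.
New clearance relative to baseline: 0.0624 + 0.0666 + 0.462 + 0.14 = 0.731.
Net systemic exposure ratio = 1 / 0.731 = 1.37.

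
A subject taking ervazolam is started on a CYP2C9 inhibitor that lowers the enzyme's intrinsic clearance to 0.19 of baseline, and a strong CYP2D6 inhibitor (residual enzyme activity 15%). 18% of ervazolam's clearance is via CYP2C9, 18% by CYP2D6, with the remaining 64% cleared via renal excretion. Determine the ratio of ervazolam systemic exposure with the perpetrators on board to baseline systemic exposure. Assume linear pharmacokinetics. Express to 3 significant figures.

The CYP2C9 pathway (18% of clearance) is reduced to 0.19× activity: 0.18 × 0.19 = 0.0342.
The CYP2D6 pathway (18% of clearance) is reduced to 0.15× activity: 0.18 × 0.15 = 0.027.
The remaining 64% of clearance is unaffected.
CL_new/CL_old = 0.0342 + 0.027 + 0.64 = 0.7012.
Systemic exposure ∝ 1/CL: fold-change = 1 / 0.7012 = 1.43.

1.43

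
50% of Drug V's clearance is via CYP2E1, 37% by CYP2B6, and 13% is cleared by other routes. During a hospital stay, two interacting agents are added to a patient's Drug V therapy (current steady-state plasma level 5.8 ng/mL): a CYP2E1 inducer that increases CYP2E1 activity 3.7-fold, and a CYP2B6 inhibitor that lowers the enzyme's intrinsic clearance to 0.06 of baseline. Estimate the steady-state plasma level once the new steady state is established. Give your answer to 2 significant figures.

CYP2E1: 0.5 × 3.7 = 1.85
CYP2B6: 0.37 × 0.06 = 0.0222
Other: 0.13 (unchanged)
Relative clearance = 1.85 + 0.0222 + 0.13 = 2.0022.
Steady-state plasma level ∝ 1/CL: new value = 5.8 / 2.0022 = 2.9 ng/mL.

2.9 ng/mL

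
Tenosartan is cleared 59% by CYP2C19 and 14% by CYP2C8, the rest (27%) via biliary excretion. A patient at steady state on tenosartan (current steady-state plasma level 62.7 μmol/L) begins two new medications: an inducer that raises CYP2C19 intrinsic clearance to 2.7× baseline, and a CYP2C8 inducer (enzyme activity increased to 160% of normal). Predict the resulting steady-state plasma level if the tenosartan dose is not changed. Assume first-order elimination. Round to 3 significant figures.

CYP2C19: 0.59 × 2.7 = 1.593
CYP2C8: 0.14 × 1.6 = 0.224
Other: 0.27 (unchanged)
New clearance relative to baseline: 1.593 + 0.224 + 0.27 = 2.087.
Dividing the baseline by the relative clearance: 62.7 / 2.087 = 30.0 μmol/L.

30.0 μmol/L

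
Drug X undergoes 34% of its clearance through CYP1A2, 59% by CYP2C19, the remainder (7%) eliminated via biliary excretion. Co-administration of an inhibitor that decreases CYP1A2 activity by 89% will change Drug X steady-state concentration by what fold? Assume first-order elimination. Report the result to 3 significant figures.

The CYP1A2 pathway (34% of clearance) drops to 0.11× activity: 0.34 × 0.11 = 0.0374.
CYP2C19 (59%) and the residual 7% are unaffected.
Relative clearance = 0.0374 + 0.59 + 0.07 = 0.6974.
Steady-state concentration ratio = CL_old/CL_new = 1 / 0.6974 = 1.43.

1.43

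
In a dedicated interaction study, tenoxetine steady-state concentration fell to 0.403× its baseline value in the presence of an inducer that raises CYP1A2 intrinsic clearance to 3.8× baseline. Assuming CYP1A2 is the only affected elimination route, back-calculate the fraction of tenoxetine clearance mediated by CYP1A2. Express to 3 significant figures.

Let fm be the CYP1A2 fraction. New clearance relative to baseline = fm × 3.8 + (1 − fm).
Steady-state concentration ratio = 1 / (new CL fraction), so new CL fraction = 1 / 0.403 = 2.481.
fm × 3.8 + 1 − fm = 2.481  ⇒  fm × (3.8 − 1) = 1.481  ⇒  fm = 0.529.

0.529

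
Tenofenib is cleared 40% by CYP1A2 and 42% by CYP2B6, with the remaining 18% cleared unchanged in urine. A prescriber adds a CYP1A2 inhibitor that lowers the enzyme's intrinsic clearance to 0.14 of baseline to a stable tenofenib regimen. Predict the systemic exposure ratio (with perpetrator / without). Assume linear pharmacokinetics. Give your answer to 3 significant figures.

CYP1A2: 0.4 × 0.14 = 0.056
CYP2B6: 0.42 (unchanged)
Other: 0.18 (unchanged)
New clearance relative to baseline: 0.056 + 0.42 + 0.18 = 0.656.
Systemic exposure is inversely proportional to clearance, so the fold-change is 1 / 0.656 = 1.52.

1.52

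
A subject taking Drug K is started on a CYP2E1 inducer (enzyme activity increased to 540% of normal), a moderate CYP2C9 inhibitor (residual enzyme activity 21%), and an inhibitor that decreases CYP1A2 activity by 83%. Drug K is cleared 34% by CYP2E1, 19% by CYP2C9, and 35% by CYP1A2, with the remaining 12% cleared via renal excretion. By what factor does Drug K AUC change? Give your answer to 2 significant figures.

The CYP2E1 pathway (34% of clearance) increases to 5.4× activity: 0.34 × 5.4 = 1.836.
The CYP2C9 pathway (19% of clearance) falls to 0.21× activity: 0.19 × 0.21 = 0.0399.
The CYP1A2 pathway (35% of clearance) falls to 0.17× activity: 0.35 × 0.17 = 0.0595.
The remaining 12% of clearance is unaffected.
CL_new/CL_old = 1.836 + 0.0399 + 0.0595 + 0.12 = 2.0554.
Because AUC varies inversely with clearance, the combined effect is 1 / 2.0554 = 0.49.

0.49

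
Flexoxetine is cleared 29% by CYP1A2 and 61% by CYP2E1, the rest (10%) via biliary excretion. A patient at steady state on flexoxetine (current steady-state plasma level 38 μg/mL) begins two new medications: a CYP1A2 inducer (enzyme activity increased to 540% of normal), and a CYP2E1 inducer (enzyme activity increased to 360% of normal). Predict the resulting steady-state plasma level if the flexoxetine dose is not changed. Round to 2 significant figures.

9.8 μg/mL

CYP1A2: 0.29 × 5.4 = 1.566
CYP2E1: 0.61 × 3.6 = 2.196
Other: 0.1 (unchanged)
New clearance relative to baseline: 1.566 + 2.196 + 0.1 = 3.862.
Steady-state plasma level ∝ 1/CL: new value = 38 / 3.862 = 9.8 μg/mL.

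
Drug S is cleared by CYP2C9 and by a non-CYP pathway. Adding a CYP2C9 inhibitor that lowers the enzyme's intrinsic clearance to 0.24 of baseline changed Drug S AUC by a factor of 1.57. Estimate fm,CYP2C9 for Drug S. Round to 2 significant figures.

Call the CYP2C9 fraction fm. After the interaction, CL_new/CL_old = fm × 0.24 + (1 − fm).
AUC ratio = 1 / (new CL fraction), so new CL fraction = 1 / 1.57 = 0.6369.
fm × 0.24 + 1 − fm = 0.6369  ⇒  fm × (0.24 − 1) = −0.3631  ⇒  fm = 0.48.

0.48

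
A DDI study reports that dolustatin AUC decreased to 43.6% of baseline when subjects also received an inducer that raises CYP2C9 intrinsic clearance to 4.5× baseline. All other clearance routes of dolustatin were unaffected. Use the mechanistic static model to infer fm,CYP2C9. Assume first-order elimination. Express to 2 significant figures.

CL'/CL = 1 / 0.436 = 2.294
4.5·fm + (1 − fm) = 2.294
fm = (2.294 − 1) / (4.5 − 1) = 0.37

0.37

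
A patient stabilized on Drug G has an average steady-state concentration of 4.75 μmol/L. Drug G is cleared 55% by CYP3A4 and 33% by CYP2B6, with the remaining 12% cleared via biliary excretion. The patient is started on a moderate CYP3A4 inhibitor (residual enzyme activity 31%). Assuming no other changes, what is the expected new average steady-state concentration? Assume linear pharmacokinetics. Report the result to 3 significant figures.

The CYP3A4 pathway (55% of clearance) is reduced to 0.31× activity: 0.55 × 0.31 = 0.1705.
CYP2B6 (33%) and the residual 12% are unaffected.
CL_new/CL_old = 0.1705 + 0.33 + 0.12 = 0.6205.
Average steady-state concentration ∝ 1/CL, so new value = 4.75 / 0.6205 = 7.66 μmol/L.

7.66 μmol/L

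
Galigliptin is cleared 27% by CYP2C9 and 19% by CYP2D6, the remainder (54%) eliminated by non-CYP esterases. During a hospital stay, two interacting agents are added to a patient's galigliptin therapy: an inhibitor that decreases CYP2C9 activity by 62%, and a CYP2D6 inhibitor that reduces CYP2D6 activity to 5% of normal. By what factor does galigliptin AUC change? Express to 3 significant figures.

1.53

The CYP2C9 pathway (27% of clearance) falls to 0.38× activity: 0.27 × 0.38 = 0.1026.
The CYP2D6 pathway (19% of clearance) is reduced to 0.05× activity: 0.19 × 0.05 = 0.0095.
Non-CYP routes (54%) are unchanged.
CL_new/CL_old = 0.1026 + 0.0095 + 0.54 = 0.6521.
Because AUC varies inversely with clearance, the combined effect is 1 / 0.6521 = 1.53.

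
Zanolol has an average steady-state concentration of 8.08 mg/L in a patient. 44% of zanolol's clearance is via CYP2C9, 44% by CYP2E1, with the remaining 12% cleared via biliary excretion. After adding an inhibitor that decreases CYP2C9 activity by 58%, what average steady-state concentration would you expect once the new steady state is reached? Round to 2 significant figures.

11 mg/L

The CYP2C9 pathway (44% of clearance) drops to 0.42× activity: 0.44 × 0.42 = 0.1848.
CYP2E1 (44%) and the residual 12% are unaffected.
CL_new/CL_old = 0.1848 + 0.44 + 0.12 = 0.7448.
Average steady-state concentration ∝ 1/CL, so new value = 8.08 / 0.7448 = 11 mg/L.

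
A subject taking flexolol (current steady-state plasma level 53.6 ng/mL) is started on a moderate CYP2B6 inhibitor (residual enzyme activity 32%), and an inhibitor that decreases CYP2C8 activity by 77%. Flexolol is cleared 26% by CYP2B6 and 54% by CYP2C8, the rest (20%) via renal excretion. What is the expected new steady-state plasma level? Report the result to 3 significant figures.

132 ng/mL

The CYP2B6 pathway (26% of clearance) drops to 0.32× activity: 0.26 × 0.32 = 0.0832.
The CYP2C8 pathway (54% of clearance) is reduced to 0.23× activity: 0.54 × 0.23 = 0.1242.
Non-CYP routes (20%) are unchanged.
Relative clearance = 0.0832 + 0.1242 + 0.2 = 0.4074.
New steady-state plasma level = 53.6 / 0.4074 = 132 ng/mL (concentration scales inversely with clearance).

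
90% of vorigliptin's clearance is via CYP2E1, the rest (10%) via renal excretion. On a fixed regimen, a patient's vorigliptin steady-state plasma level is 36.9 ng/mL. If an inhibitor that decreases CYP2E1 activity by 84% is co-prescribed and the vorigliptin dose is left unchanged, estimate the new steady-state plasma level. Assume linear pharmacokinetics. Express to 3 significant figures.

151 ng/mL

The CYP2E1 pathway (90% of clearance) drops to 0.16× activity: 0.9 × 0.16 = 0.144.
Non-CYP routes (10%) are unchanged.
New clearance relative to baseline: 0.144 + 0.1 = 0.244.
New steady-state plasma level = baseline ÷ relative clearance = 36.9 / 0.244 = 151 ng/mL.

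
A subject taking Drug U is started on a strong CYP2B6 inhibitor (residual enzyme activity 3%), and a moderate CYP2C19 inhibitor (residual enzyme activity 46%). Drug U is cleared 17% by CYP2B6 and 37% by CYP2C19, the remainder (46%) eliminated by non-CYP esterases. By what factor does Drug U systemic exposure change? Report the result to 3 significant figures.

1.57

The CYP2B6 pathway (17% of clearance) drops to 0.03× activity: 0.17 × 0.03 = 0.0051.
The CYP2C19 pathway (37% of clearance) is reduced to 0.46× activity: 0.37 × 0.46 = 0.1702.
Non-CYP routes (46%) are unchanged.
Relative clearance = 0.0051 + 0.1702 + 0.46 = 0.6353.
Because systemic exposure varies inversely with clearance, the combined effect is 1 / 0.6353 = 1.57.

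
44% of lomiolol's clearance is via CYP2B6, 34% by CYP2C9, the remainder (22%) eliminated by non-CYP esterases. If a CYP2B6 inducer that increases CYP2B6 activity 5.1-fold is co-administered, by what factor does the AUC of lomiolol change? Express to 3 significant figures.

0.357

CYP2B6: 0.44 × 5.1 = 2.244
CYP2C9: 0.34 (unchanged)
Other: 0.22 (unchanged)
New clearance relative to baseline: 2.244 + 0.34 + 0.22 = 2.804.
AUC ratio = CL_old/CL_new = 1 / 2.804 = 0.357.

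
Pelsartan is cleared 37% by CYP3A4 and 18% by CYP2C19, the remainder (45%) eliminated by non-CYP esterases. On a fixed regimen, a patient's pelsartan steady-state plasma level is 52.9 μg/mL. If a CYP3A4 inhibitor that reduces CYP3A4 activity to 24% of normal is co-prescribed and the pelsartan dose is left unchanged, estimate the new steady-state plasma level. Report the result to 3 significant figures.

The CYP3A4 pathway (37% of clearance) falls to 0.24× activity: 0.37 × 0.24 = 0.0888.
CYP2C19 (18%) and the residual 45% are unaffected.
CL_new/CL_old = 0.0888 + 0.18 + 0.45 = 0.7188.
Steady-state plasma level ∝ 1/CL, so new value = 52.9 / 0.7188 = 73.6 μg/mL.

73.6 μg/mL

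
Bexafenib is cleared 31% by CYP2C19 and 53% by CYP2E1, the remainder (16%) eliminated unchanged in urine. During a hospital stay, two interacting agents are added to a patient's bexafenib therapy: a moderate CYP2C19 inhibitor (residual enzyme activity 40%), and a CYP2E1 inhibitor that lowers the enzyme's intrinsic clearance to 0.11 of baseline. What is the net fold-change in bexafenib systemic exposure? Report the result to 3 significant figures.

2.92

CYP2C19: 0.31 × 0.4 = 0.124
CYP2E1: 0.53 × 0.11 = 0.0583
Other: 0.16 (unchanged)
Relative clearance = 0.124 + 0.0583 + 0.16 = 0.3423.
Net systemic exposure ratio = 1 / 0.3423 = 2.92.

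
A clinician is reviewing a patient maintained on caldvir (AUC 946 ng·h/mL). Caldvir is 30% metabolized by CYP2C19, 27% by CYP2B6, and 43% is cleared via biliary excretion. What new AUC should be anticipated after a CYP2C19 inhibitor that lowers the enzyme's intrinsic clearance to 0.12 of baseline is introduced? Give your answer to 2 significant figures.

The CYP2C19 pathway (30% of clearance) drops to 0.12× activity: 0.3 × 0.12 = 0.036.
CYP2B6 (27%) and the residual 43% are unaffected.
CL_new/CL_old = 0.036 + 0.27 + 0.43 = 0.736.
With dosing unchanged, AUC scales as 1/CL: 946 / 0.736 = 1.3 × 10³ ng·h/mL.

1.3 × 10³ ng·h/mL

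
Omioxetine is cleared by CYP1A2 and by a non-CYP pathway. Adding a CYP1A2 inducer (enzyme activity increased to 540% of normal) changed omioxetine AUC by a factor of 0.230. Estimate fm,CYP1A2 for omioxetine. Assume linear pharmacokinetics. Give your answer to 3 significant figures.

0.761

CL'/CL = 1 / 0.230 = 4.348
5.4·fm + (1 − fm) = 4.348
fm = (4.348 − 1) / (5.4 − 1) = 0.761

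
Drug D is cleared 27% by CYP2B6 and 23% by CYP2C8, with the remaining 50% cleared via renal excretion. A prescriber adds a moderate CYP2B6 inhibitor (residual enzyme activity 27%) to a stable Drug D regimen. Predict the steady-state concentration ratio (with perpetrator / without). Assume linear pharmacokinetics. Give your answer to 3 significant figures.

1.25

The CYP2B6 pathway (27% of clearance) is reduced to 0.27× activity: 0.27 × 0.27 = 0.0729.
CYP2C8 (23%) and the residual 50% are unaffected.
CL_new/CL_old = 0.0729 + 0.23 + 0.5 = 0.8029.
Steady-state concentration is inversely proportional to clearance, so the fold-change is 1 / 0.8029 = 1.25.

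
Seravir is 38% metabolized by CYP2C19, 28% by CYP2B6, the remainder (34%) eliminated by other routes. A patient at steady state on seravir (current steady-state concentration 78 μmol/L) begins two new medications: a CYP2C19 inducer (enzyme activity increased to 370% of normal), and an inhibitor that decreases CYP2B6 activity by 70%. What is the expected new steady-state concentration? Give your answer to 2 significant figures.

The CYP2C19 pathway (38% of clearance) rises to 3.7× activity: 0.38 × 3.7 = 1.406.
The CYP2B6 pathway (28% of clearance) falls to 0.3× activity: 0.28 × 0.3 = 0.084.
Non-CYP routes (34%) are unchanged.
New clearance relative to baseline: 1.406 + 0.084 + 0.34 = 1.83.
Dividing the baseline by the relative clearance: 78 / 1.83 = 43 μmol/L.

43 μmol/L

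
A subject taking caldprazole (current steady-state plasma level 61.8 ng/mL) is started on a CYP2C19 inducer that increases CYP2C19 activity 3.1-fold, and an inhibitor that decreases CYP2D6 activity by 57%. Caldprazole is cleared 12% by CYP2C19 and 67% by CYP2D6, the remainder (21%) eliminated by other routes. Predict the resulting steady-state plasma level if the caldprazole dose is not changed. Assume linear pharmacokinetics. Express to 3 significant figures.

71.0 ng/mL

The CYP2C19 pathway (12% of clearance) rises to 3.1× activity: 0.12 × 3.1 = 0.372.
The CYP2D6 pathway (67% of clearance) is reduced to 0.43× activity: 0.67 × 0.43 = 0.2881.
The remaining 21% of clearance is unaffected.
CL_new/CL_old = 0.372 + 0.2881 + 0.21 = 0.8701.
Dividing the baseline by the relative clearance: 61.8 / 0.8701 = 71.0 ng/mL.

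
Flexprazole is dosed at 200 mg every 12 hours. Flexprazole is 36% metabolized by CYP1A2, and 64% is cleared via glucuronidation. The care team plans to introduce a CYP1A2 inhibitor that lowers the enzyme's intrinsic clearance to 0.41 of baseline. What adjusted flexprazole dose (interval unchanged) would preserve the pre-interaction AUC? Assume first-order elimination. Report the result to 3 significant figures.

158 mg

CYP1A2: 0.36 × 0.41 = 0.1476
Other: 0.64 (unchanged)
New clearance relative to baseline: 0.1476 + 0.64 = 0.7876.
Css,avg = (dose rate)/CL, so holding Css fixed requires dose ∝ CL: 200 × 0.7876 = 158 mg.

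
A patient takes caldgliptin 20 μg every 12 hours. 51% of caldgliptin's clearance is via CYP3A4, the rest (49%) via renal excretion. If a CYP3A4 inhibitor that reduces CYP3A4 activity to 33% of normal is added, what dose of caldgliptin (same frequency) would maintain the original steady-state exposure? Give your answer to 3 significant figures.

The CYP3A4 pathway (51% of clearance) drops to 0.33× activity: 0.51 × 0.33 = 0.1683.
Non-CYP routes (49%) are unchanged.
CL_new/CL_old = 0.1683 + 0.49 = 0.6583.
Css,avg = (dose rate)/CL, so holding Css fixed requires dose ∝ CL: 20 × 0.6583 = 13.2 μg.

13.2 μg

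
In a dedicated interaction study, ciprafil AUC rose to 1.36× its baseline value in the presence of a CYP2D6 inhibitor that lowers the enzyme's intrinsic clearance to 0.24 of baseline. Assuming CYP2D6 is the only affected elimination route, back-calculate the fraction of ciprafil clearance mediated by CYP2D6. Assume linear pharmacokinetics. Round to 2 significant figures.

CL'/CL = 1 / 1.36 = 0.7353
0.24·fm + (1 − fm) = 0.7353
fm = (0.7353 − 1) / (0.24 − 1) = 0.35

0.35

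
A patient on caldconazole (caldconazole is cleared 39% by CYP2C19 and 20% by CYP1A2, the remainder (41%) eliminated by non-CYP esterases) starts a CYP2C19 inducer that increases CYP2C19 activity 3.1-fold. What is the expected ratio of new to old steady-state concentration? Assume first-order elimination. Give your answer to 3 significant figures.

0.550

CYP2C19: 0.39 × 3.1 = 1.209
CYP1A2: 0.2 (unchanged)
Other: 0.41 (unchanged)
CL_new/CL_old = 1.209 + 0.2 + 0.41 = 1.819.
Since steady-state concentration ∝ 1/CL, the ratio is 1 / 1.819 = 0.550.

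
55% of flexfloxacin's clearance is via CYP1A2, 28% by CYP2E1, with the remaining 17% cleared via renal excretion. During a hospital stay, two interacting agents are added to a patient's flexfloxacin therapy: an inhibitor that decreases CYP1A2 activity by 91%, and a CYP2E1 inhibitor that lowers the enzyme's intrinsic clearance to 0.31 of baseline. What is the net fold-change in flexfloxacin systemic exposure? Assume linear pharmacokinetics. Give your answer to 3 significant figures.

CYP1A2: 0.55 × 0.09 = 0.0495
CYP2E1: 0.28 × 0.31 = 0.0868
Other: 0.17 (unchanged)
New clearance relative to baseline: 0.0495 + 0.0868 + 0.17 = 0.3063.
Because systemic exposure varies inversely with clearance, the combined effect is 1 / 0.3063 = 3.26.

3.26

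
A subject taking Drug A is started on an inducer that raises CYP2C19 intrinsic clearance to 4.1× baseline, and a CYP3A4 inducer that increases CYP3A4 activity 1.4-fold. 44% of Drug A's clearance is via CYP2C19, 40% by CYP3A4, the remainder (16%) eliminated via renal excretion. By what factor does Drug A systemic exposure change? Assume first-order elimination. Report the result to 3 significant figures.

CYP2C19: 0.44 × 4.1 = 1.804
CYP3A4: 0.4 × 1.4 = 0.56
Other: 0.16 (unchanged)
Relative clearance = 1.804 + 0.56 + 0.16 = 2.524.
Systemic exposure ∝ 1/CL: fold-change = 1 / 2.524 = 0.396.

0.396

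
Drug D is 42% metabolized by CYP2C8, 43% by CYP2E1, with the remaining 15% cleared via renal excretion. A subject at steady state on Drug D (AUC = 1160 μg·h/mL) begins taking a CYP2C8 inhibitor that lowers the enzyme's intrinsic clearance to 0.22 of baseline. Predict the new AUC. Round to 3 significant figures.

1.73 × 10³ μg·h/mL

The CYP2C8 pathway (42% of clearance) falls to 0.22× activity: 0.42 × 0.22 = 0.0924.
CYP2E1 (43%) and the residual 15% are unaffected.
Relative clearance = 0.0924 + 0.43 + 0.15 = 0.6724.
New AUC = baseline ÷ relative clearance = 1160 / 0.6724 = 1.73 × 10³ μg·h/mL.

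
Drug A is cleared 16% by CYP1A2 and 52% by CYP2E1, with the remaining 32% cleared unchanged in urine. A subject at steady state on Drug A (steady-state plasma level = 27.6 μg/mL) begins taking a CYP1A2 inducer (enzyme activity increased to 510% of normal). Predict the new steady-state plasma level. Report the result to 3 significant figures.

16.7 μg/mL

The CYP1A2 pathway (16% of clearance) increases to 5.1× activity: 0.16 × 5.1 = 0.816.
CYP2E1 (52%) and the residual 32% are unaffected.
CL_new/CL_old = 0.816 + 0.52 + 0.32 = 1.656.
With dosing unchanged, steady-state plasma level scales as 1/CL: 27.6 / 1.656 = 16.7 μg/mL.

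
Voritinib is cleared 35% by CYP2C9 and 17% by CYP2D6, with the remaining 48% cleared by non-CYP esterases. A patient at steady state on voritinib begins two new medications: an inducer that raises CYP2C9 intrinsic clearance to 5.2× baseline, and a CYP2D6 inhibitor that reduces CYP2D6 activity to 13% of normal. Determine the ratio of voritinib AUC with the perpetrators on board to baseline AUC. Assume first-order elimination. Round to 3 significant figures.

0.431

The CYP2C9 pathway (35% of clearance) rises to 5.2× activity: 0.35 × 5.2 = 1.82.
The CYP2D6 pathway (17% of clearance) drops to 0.13× activity: 0.17 × 0.13 = 0.0221.
The remaining 48% of clearance is unaffected.
CL_new/CL_old = 1.82 + 0.0221 + 0.48 = 2.3221.
AUC ∝ 1/CL: fold-change = 1 / 2.3221 = 0.431.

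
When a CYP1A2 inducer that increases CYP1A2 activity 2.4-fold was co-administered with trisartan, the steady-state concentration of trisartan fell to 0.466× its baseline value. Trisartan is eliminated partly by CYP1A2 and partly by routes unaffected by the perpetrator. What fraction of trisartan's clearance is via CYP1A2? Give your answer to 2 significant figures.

0.82

Call the CYP1A2 fraction fm. After the interaction, CL_new/CL_old = fm × 2.4 + (1 − fm).
Steady-state concentration ratio = 1 / (new CL fraction), so new CL fraction = 1 / 0.466 = 2.146.
fm × 2.4 + 1 − fm = 2.146  ⇒  fm × (2.4 − 1) = 1.146  ⇒  fm = 0.82.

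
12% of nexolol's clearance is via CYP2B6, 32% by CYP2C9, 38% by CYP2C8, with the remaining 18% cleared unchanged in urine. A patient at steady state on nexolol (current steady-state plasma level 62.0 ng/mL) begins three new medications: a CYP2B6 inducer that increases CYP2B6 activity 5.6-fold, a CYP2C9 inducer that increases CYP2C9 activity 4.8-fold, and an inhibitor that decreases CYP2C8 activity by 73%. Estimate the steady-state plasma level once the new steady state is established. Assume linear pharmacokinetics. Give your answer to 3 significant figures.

24.9 ng/mL

CYP2B6: 0.12 × 5.6 = 0.672
CYP2C9: 0.32 × 4.8 = 1.536
CYP2C8: 0.38 × 0.27 = 0.1026
Other: 0.18 (unchanged)
CL_new/CL_old = 0.672 + 1.536 + 0.1026 + 0.18 = 2.4906.
Steady-state plasma level ∝ 1/CL: new value = 62.0 / 2.4906 = 24.9 ng/mL.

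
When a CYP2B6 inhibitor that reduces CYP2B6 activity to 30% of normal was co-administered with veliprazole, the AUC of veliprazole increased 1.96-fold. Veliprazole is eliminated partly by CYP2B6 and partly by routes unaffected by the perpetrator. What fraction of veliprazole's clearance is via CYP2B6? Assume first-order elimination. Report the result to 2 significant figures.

0.70

Let fm be the CYP2B6 fraction. New clearance relative to baseline = fm × 0.3 + (1 − fm).
AUC ratio = 1 / (new CL fraction), so new CL fraction = 1 / 1.96 = 0.5102.
fm × 0.3 + 1 − fm = 0.5102  ⇒  fm × (0.3 − 1) = −0.4898  ⇒  fm = 0.70.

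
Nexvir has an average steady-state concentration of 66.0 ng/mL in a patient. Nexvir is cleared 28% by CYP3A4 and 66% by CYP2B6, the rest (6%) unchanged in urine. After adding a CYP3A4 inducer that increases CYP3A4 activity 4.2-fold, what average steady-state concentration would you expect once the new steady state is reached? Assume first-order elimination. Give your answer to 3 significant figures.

34.8 ng/mL

The CYP3A4 pathway (28% of clearance) increases to 4.2× activity: 0.28 × 4.2 = 1.176.
CYP2B6 (66%) and the residual 6% are unaffected.
New clearance relative to baseline: 1.176 + 0.66 + 0.06 = 1.896.
Average steady-state concentration ∝ 1/CL, so new value = 66.0 / 1.896 = 34.8 ng/mL.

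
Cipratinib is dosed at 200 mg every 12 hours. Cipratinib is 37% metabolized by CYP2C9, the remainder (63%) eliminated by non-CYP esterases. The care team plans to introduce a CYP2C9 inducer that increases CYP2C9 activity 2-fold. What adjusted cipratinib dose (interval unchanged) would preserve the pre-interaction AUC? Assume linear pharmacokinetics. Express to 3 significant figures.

The CYP2C9 pathway (37% of clearance) rises to 2× activity: 0.37 × 2 = 0.74.
Non-CYP routes (63%) are unchanged.
New clearance relative to baseline: 0.74 + 0.63 = 1.37.
To maintain the same steady-state level, dose must scale with clearance: new dose = 200 × 1.37 = 274 mg.

274 mg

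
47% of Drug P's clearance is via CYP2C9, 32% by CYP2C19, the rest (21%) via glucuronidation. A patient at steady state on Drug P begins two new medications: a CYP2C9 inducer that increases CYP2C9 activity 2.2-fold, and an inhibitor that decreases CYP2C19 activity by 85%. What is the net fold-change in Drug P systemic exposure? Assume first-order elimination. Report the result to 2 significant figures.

0.77

The CYP2C9 pathway (47% of clearance) rises to 2.2× activity: 0.47 × 2.2 = 1.034.
The CYP2C19 pathway (32% of clearance) is reduced to 0.15× activity: 0.32 × 0.15 = 0.048.
Non-CYP routes (21%) are unchanged.
CL_new/CL_old = 1.034 + 0.048 + 0.21 = 1.292.
Systemic exposure ∝ 1/CL: fold-change = 1 / 1.292 = 0.77.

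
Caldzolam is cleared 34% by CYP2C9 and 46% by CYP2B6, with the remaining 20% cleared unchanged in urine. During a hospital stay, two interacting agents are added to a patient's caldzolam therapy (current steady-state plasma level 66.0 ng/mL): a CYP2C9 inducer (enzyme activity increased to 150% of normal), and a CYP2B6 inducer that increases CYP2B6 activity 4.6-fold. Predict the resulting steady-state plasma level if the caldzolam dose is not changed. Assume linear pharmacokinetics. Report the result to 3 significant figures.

23.4 ng/mL

The CYP2C9 pathway (34% of clearance) increases to 1.5× activity: 0.34 × 1.5 = 0.51.
The CYP2B6 pathway (46% of clearance) rises to 4.6× activity: 0.46 × 4.6 = 2.116.
The remaining 20% of clearance is unaffected.
CL_new/CL_old = 0.51 + 2.116 + 0.2 = 2.826.
Dividing the baseline by the relative clearance: 66.0 / 2.826 = 23.4 ng/mL.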